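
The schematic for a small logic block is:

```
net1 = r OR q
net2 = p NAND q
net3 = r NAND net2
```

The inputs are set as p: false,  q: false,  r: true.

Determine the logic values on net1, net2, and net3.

net1 = true, net2 = true, net3 = false

net1 = r OR q = true OR false = true
net2 = p NAND q = false NAND false = true
net3 = r NAND net2 = true NAND true = false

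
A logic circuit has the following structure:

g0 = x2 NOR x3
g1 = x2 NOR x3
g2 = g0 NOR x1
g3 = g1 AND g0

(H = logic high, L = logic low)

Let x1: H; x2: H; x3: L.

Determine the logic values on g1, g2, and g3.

g1 = L  g2 = L  g3 = L

g0 = x2 NOR x3 = H NOR L = L
g1 = x2 NOR x3 = H NOR L = L
g2 = g0 NOR x1 = L NOR H = L
g3 = g1 AND g0 = L AND L = L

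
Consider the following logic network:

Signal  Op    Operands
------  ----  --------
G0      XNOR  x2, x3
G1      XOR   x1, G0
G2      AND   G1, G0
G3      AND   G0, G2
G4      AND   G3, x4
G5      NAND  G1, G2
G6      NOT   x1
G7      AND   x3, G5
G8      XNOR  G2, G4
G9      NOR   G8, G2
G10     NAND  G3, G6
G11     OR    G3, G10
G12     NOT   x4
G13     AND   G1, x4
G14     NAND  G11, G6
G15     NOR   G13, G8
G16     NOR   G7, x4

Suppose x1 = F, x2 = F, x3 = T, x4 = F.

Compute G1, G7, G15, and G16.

G1 = F, G7 = T, G15 = F, G16 = F

G0 = x2 XNOR x3 = F XNOR T = F
G1 = x1 XOR G0 = F XOR F = F
G2 = G1 AND G0 = F AND F = F
G3 = G0 AND G2 = F AND F = F
G4 = G3 AND x4 = F AND F = F
G5 = G1 NAND G2 = F NAND F = T
G7 = x3 AND G5 = T AND T = T
G8 = G2 XNOR G4 = F XNOR F = T
G13 = G1 AND x4 = F AND F = F
G15 = G13 NOR G8 = F NOR T = F
G16 = G7 NOR x4 = T NOR F = F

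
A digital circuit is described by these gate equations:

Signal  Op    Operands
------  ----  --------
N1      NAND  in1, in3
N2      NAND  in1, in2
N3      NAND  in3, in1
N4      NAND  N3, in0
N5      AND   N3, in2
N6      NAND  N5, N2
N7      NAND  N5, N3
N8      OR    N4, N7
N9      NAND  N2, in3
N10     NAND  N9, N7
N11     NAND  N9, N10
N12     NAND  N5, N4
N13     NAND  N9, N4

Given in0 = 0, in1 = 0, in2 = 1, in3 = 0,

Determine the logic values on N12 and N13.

N12 = 0; N13 = 0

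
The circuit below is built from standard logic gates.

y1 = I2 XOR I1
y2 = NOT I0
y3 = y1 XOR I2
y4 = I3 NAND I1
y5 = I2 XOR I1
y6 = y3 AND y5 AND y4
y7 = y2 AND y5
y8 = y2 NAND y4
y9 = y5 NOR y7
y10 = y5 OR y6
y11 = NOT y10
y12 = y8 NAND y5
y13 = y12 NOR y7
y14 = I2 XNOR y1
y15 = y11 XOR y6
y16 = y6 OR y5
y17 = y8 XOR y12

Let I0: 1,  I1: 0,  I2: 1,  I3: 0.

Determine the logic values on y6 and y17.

y1 = I2 XOR I1 = 1 XOR 0 = 1
y2 = NOT I0 = NOT 1 = 0
y3 = y1 XOR I2 = 1 XOR 1 = 0
y4 = I3 NAND I1 = 0 NAND 0 = 1
y5 = I2 XOR I1 = 1 XOR 0 = 1
y6 = y3 AND y5 AND y4 = 0 AND 1 AND 1 = 0
y8 = y2 NAND y4 = 0 NAND 1 = 1
y12 = y8 NAND y5 = 1 NAND 1 = 0
y17 = y8 XOR y12 = 1 XOR 0 = 1

y6 = 0; y17 = 1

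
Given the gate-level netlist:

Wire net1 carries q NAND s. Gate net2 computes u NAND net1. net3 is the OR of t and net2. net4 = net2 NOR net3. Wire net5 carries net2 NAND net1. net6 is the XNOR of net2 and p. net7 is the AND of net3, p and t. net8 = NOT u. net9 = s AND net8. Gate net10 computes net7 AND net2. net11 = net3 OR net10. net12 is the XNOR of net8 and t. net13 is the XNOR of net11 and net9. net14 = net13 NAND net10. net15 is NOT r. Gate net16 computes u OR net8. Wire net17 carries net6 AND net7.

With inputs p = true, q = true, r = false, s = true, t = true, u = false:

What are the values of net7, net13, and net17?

net1 = q NAND s = true NAND true = false
net2 = u NAND net1 = false NAND false = true
net3 = t OR net2 = true OR true = true
net6 = net2 XNOR p = true XNOR true = true
net7 = net3 AND p AND t = true AND true AND true = true
net8 = NOT u = NOT false = true
net9 = s AND net8 = true AND true = true
net10 = net7 AND net2 = true AND true = true
net11 = net3 OR net10 = true OR true = true
net13 = net11 XNOR net9 = true XNOR true = true
net17 = net6 AND net7 = true AND true = true

net7 = true, net13 = true, net17 = true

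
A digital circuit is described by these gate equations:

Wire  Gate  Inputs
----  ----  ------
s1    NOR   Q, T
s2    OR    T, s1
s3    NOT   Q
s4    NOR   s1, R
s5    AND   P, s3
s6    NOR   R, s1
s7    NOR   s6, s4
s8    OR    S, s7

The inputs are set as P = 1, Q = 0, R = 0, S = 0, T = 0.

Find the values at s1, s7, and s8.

s1 = 1  s7 = 1  s8 = 1

s1 = Q NOR T = 0 NOR 0 = 1
s4 = s1 NOR R = 1 NOR 0 = 0
s6 = R NOR s1 = 0 NOR 1 = 0
s7 = s6 NOR s4 = 0 NOR 0 = 1
s8 = S OR s7 = 0 OR 1 = 1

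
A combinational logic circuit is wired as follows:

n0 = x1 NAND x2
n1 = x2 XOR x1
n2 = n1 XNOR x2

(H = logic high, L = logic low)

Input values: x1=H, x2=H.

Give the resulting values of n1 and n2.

n1 = x2 XOR x1 = H XOR H = L
n2 = n1 XNOR x2 = L XNOR H = L

n1 = L, n2 = L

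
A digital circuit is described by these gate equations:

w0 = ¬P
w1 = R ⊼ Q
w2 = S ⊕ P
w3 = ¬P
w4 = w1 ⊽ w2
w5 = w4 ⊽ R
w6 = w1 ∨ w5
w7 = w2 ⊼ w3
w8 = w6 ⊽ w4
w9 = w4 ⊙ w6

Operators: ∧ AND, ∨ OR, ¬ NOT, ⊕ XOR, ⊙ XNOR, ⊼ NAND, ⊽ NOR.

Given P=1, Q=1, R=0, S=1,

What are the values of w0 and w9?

w0 = NOT P = NOT 1 = 0
w1 = R NAND Q = 0 NAND 1 = 1
w2 = S XOR P = 1 XOR 1 = 0
w4 = w1 NOR w2 = 1 NOR 0 = 0
w5 = w4 NOR R = 0 NOR 0 = 1
w6 = w1 OR w5 = 1 OR 1 = 1
w9 = w4 XNOR w6 = 0 XNOR 1 = 0

w0 = 0, w9 = 0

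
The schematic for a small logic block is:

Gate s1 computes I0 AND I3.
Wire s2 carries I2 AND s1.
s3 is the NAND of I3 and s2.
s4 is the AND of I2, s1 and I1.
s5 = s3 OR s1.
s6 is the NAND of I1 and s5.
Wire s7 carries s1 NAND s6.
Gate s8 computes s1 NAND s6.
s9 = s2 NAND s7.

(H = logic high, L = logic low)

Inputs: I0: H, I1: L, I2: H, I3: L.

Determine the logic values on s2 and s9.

s1 = I0 AND I3 = H AND L = L
s2 = I2 AND s1 = H AND L = L
s3 = I3 NAND s2 = L NAND L = H
s5 = s3 OR s1 = H OR L = H
s6 = I1 NAND s5 = L NAND H = H
s7 = s1 NAND s6 = L NAND H = H
s9 = s2 NAND s7 = L NAND H = H

s2 = L; s9 = H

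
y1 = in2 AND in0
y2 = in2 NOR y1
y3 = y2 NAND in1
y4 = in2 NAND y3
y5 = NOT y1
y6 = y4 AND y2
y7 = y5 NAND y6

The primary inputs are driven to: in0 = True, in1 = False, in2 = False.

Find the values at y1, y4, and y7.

y1 = in2 AND in0 = False AND True = False
y2 = in2 NOR y1 = False NOR False = True
y3 = y2 NAND in1 = True NAND False = True
y4 = in2 NAND y3 = False NAND True = True
y5 = NOT y1 = NOT False = True
y6 = y4 AND y2 = True AND True = True
y7 = y5 NAND y6 = True NAND True = False

y1 = False, y4 = True, y7 = False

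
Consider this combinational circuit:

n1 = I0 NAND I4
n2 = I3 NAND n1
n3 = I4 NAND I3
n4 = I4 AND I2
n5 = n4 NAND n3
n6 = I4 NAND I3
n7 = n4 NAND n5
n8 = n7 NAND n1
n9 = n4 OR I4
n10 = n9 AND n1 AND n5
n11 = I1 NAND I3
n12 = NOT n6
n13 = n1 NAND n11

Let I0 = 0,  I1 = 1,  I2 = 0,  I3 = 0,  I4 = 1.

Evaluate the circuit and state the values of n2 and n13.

n1 = I0 NAND I4 = 0 NAND 1 = 1
n2 = I3 NAND n1 = 0 NAND 1 = 1
n11 = I1 NAND I3 = 1 NAND 0 = 1
n13 = n1 NAND n11 = 1 NAND 1 = 0

n2 = 1  n13 = 0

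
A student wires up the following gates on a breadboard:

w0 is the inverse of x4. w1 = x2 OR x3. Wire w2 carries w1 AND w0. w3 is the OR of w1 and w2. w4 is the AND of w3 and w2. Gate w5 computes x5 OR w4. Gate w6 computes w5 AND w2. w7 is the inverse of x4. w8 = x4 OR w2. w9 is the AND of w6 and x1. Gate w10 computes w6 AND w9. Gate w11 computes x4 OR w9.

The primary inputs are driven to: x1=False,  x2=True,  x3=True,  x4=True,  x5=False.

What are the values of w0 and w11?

w0 = NOT x4 = NOT True = False
w1 = x2 OR x3 = True OR True = True
w2 = w1 AND w0 = True AND False = False
w3 = w1 OR w2 = True OR False = True
w4 = w3 AND w2 = True AND False = False
w5 = x5 OR w4 = False OR False = False
w6 = w5 AND w2 = False AND False = False
w9 = w6 AND x1 = False AND False = False
w11 = x4 OR w9 = True OR False = True

w0 = False  w11 = True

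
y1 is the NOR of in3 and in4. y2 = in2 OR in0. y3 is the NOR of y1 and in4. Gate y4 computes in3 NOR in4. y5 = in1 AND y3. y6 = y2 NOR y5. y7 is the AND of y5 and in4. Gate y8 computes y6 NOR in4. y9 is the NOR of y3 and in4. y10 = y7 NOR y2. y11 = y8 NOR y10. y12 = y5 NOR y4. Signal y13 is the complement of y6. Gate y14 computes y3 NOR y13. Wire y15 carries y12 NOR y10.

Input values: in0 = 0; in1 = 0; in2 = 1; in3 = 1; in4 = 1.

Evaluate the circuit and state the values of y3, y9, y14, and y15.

y1 = in3 NOR in4 = 1 NOR 1 = 0
y2 = in2 OR in0 = 1 OR 0 = 1
y3 = y1 NOR in4 = 0 NOR 1 = 0
y4 = in3 NOR in4 = 1 NOR 1 = 0
y5 = in1 AND y3 = 0 AND 0 = 0
y6 = y2 NOR y5 = 1 NOR 0 = 0
y7 = y5 AND in4 = 0 AND 1 = 0
y9 = y3 NOR in4 = 0 NOR 1 = 0
y10 = y7 NOR y2 = 0 NOR 1 = 0
y12 = y5 NOR y4 = 0 NOR 0 = 1
y13 = NOT y6 = NOT 0 = 1
y14 = y3 NOR y13 = 0 NOR 1 = 0
y15 = y12 NOR y10 = 1 NOR 0 = 0

y3 = 0, y9 = 0, y14 = 0, y15 = 0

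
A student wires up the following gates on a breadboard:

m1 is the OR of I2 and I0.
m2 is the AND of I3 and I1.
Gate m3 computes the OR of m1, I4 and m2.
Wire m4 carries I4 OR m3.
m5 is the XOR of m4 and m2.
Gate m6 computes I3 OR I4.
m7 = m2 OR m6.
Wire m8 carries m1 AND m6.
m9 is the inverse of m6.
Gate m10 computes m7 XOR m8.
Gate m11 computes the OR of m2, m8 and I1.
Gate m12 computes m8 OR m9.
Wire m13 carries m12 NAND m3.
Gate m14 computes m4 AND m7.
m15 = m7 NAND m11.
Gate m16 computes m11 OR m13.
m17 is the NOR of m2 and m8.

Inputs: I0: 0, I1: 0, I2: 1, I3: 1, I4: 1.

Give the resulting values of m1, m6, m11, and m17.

m1 = I2 OR I0 = 1 OR 0 = 1
m2 = I3 AND I1 = 1 AND 0 = 0
m6 = I3 OR I4 = 1 OR 1 = 1
m8 = m1 AND m6 = 1 AND 1 = 1
m11 = m2 OR m8 OR I1 = 0 OR 1 OR 0 = 1
m17 = m2 NOR m8 = 0 NOR 1 = 0

m1 = 1, m6 = 1, m11 = 1, m17 = 0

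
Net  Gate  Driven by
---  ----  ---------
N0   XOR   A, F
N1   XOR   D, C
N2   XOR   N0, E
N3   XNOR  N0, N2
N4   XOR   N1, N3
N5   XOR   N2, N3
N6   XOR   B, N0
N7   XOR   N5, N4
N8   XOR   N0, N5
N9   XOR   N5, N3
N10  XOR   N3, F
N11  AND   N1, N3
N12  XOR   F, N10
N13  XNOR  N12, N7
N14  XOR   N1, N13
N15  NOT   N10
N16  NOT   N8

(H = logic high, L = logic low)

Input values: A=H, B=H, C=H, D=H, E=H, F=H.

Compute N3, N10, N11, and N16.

N0 = A XOR F = H XOR H = L
N1 = D XOR C = H XOR H = L
N2 = N0 XOR E = L XOR H = H
N3 = N0 XNOR N2 = L XNOR H = L
N5 = N2 XOR N3 = H XOR L = H
N8 = N0 XOR N5 = L XOR H = H
N10 = N3 XOR F = L XOR H = H
N11 = N1 AND N3 = L AND L = L
N16 = NOT N8 = NOT H = L

N3 = L, N10 = H, N11 = L, N16 = L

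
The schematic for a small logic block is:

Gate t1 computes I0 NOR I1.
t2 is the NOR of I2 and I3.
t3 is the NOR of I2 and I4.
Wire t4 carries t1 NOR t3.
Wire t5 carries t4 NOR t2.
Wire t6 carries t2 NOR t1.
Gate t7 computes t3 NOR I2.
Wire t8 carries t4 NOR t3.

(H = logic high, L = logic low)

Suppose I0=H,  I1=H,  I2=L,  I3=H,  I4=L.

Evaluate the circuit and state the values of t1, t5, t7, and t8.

t1 = L; t5 = H; t7 = L; t8 = L

t1 = I0 NOR I1 = H NOR H = L
t2 = I2 NOR I3 = L NOR H = L
t3 = I2 NOR I4 = L NOR L = H
t4 = t1 NOR t3 = L NOR H = L
t5 = t4 NOR t2 = L NOR L = H
t7 = t3 NOR I2 = H NOR L = L
t8 = t4 NOR t3 = L NOR H = L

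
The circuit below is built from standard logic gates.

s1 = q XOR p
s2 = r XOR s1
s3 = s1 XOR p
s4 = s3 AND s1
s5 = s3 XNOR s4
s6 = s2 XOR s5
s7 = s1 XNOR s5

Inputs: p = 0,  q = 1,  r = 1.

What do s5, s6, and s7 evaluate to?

s1 = q XOR p = 1 XOR 0 = 1
s2 = r XOR s1 = 1 XOR 1 = 0
s3 = s1 XOR p = 1 XOR 0 = 1
s4 = s3 AND s1 = 1 AND 1 = 1
s5 = s3 XNOR s4 = 1 XNOR 1 = 1
s6 = s2 XOR s5 = 0 XOR 1 = 1
s7 = s1 XNOR s5 = 1 XNOR 1 = 1

s5 = 1  s6 = 1  s7 = 1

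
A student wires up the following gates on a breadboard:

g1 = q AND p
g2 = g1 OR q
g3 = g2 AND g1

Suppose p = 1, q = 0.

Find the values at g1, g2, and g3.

g1 = q AND p = 0 AND 1 = 0
g2 = g1 OR q = 0 OR 0 = 0
g3 = g2 AND g1 = 0 AND 0 = 0

g1 = 0; g2 = 0; g3 = 0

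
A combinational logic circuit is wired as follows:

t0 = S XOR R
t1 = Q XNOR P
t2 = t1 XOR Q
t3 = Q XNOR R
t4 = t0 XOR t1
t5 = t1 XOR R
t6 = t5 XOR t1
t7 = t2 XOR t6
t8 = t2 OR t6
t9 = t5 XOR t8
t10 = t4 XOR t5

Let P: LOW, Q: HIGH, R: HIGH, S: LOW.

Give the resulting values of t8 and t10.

t8 = HIGH  t10 = LOW

t0 = S XOR R = LOW XOR HIGH = HIGH
t1 = Q XNOR P = HIGH XNOR LOW = LOW
t2 = t1 XOR Q = LOW XOR HIGH = HIGH
t4 = t0 XOR t1 = HIGH XOR LOW = HIGH
t5 = t1 XOR R = LOW XOR HIGH = HIGH
t6 = t5 XOR t1 = HIGH XOR LOW = HIGH
t8 = t2 OR t6 = HIGH OR HIGH = HIGH
t10 = t4 XOR t5 = HIGH XOR HIGH = LOW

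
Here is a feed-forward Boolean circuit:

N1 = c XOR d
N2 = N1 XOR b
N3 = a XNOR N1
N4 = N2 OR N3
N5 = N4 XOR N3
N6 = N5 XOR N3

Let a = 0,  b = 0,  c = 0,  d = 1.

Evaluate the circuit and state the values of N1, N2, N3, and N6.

N1 = 1, N2 = 1, N3 = 0, N6 = 1

N1 = c XOR d = 0 XOR 1 = 1
N2 = N1 XOR b = 1 XOR 0 = 1
N3 = a XNOR N1 = 0 XNOR 1 = 0
N4 = N2 OR N3 = 1 OR 0 = 1
N5 = N4 XOR N3 = 1 XOR 0 = 1
N6 = N5 XOR N3 = 1 XOR 0 = 1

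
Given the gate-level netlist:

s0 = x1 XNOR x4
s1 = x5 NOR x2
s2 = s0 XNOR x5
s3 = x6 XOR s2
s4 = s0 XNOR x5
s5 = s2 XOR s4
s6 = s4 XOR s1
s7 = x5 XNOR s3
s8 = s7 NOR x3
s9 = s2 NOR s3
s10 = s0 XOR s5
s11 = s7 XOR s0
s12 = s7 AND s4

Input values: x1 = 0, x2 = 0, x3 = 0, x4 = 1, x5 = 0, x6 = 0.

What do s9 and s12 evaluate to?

s0 = x1 XNOR x4 = 0 XNOR 1 = 0
s2 = s0 XNOR x5 = 0 XNOR 0 = 1
s3 = x6 XOR s2 = 0 XOR 1 = 1
s4 = s0 XNOR x5 = 0 XNOR 0 = 1
s7 = x5 XNOR s3 = 0 XNOR 1 = 0
s9 = s2 NOR s3 = 1 NOR 1 = 0
s12 = s7 AND s4 = 0 AND 1 = 0

s9 = 0, s12 = 0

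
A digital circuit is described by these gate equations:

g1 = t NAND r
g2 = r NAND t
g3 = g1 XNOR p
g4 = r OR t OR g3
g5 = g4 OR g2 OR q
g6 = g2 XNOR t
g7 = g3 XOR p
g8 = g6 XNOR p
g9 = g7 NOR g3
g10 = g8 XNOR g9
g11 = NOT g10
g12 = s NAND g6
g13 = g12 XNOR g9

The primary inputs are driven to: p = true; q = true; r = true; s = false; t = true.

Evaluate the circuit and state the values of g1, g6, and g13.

g1 = false, g6 = false, g13 = false

g1 = t NAND r = true NAND true = false
g2 = r NAND t = true NAND true = false
g3 = g1 XNOR p = false XNOR true = false
g6 = g2 XNOR t = false XNOR true = false
g7 = g3 XOR p = false XOR true = true
g9 = g7 NOR g3 = true NOR false = false
g12 = s NAND g6 = false NAND false = true
g13 = g12 XNOR g9 = true XNOR false = false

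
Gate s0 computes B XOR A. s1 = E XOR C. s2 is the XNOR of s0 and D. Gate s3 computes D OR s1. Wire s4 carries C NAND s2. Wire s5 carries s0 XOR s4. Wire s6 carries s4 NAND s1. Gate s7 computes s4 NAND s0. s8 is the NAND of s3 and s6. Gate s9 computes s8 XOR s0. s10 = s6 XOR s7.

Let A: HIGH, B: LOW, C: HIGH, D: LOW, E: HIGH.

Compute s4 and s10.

s0 = B XOR A = LOW XOR HIGH = HIGH
s1 = E XOR C = HIGH XOR HIGH = LOW
s2 = s0 XNOR D = HIGH XNOR LOW = LOW
s4 = C NAND s2 = HIGH NAND LOW = HIGH
s6 = s4 NAND s1 = HIGH NAND LOW = HIGH
s7 = s4 NAND s0 = HIGH NAND HIGH = LOW
s10 = s6 XOR s7 = HIGH XOR LOW = HIGH

s4 = HIGH, s10 = HIGH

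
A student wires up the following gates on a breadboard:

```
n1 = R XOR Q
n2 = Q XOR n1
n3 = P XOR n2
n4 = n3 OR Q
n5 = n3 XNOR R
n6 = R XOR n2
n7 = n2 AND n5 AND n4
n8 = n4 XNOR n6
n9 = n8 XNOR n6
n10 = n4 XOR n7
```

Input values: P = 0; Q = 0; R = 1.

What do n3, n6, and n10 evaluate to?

n1 = R XOR Q = 1 XOR 0 = 1
n2 = Q XOR n1 = 0 XOR 1 = 1
n3 = P XOR n2 = 0 XOR 1 = 1
n4 = n3 OR Q = 1 OR 0 = 1
n5 = n3 XNOR R = 1 XNOR 1 = 1
n6 = R XOR n2 = 1 XOR 1 = 0
n7 = n2 AND n5 AND n4 = 1 AND 1 AND 1 = 1
n10 = n4 XOR n7 = 1 XOR 1 = 0

n3 = 1, n6 = 0, n10 = 0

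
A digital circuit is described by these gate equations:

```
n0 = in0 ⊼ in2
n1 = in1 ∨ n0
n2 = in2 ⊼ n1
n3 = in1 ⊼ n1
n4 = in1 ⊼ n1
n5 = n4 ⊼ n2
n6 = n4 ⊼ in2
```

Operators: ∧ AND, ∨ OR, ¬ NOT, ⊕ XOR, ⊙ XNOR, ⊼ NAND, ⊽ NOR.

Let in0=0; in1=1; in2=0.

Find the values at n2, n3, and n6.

n0 = in0 NAND in2 = 0 NAND 0 = 1
n1 = in1 OR n0 = 1 OR 1 = 1
n2 = in2 NAND n1 = 0 NAND 1 = 1
n3 = in1 NAND n1 = 1 NAND 1 = 0
n4 = in1 NAND n1 = 1 NAND 1 = 0
n6 = n4 NAND in2 = 0 NAND 0 = 1

n2 = 1; n3 = 0; n6 = 1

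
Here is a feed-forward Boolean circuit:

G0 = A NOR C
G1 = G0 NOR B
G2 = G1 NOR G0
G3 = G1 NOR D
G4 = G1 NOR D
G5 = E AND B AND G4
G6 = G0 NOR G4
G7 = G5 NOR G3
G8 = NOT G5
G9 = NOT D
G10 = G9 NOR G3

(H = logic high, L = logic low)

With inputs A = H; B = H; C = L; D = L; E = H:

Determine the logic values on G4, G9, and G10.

G0 = A NOR C = H NOR L = L
G1 = G0 NOR B = L NOR H = L
G3 = G1 NOR D = L NOR L = H
G4 = G1 NOR D = L NOR L = H
G9 = NOT D = NOT L = H
G10 = G9 NOR G3 = H NOR H = L

G4 = H  G9 = H  G10 = L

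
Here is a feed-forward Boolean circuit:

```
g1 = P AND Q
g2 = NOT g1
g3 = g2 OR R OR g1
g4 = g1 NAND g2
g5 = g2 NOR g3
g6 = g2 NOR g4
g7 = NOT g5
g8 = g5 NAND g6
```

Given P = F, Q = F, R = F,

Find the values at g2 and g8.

g1 = P AND Q = F AND F = F
g2 = NOT g1 = NOT F = T
g3 = g2 OR R OR g1 = T OR F OR F = T
g4 = g1 NAND g2 = F NAND T = T
g5 = g2 NOR g3 = T NOR T = F
g6 = g2 NOR g4 = T NOR T = F
g8 = g5 NAND g6 = F NAND F = T

g2 = T  g8 = T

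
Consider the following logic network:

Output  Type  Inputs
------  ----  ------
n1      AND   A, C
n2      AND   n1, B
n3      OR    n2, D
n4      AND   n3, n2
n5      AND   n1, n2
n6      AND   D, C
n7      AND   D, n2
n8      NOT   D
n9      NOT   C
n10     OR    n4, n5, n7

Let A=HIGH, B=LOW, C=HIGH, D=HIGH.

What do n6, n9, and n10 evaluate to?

n1 = A AND C = HIGH AND HIGH = HIGH
n2 = n1 AND B = HIGH AND LOW = LOW
n3 = n2 OR D = LOW OR HIGH = HIGH
n4 = n3 AND n2 = HIGH AND LOW = LOW
n5 = n1 AND n2 = HIGH AND LOW = LOW
n6 = D AND C = HIGH AND HIGH = HIGH
n7 = D AND n2 = HIGH AND LOW = LOW
n9 = NOT C = NOT HIGH = LOW
n10 = n4 OR n5 OR n7 = LOW OR LOW OR LOW = LOW

n6 = HIGH; n9 = LOW; n10 = LOW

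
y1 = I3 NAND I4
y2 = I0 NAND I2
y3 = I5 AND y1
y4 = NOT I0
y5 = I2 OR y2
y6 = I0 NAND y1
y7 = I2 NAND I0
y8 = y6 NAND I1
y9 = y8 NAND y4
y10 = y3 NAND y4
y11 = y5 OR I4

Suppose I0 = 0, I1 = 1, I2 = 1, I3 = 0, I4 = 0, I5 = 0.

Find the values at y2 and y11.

y2 = I0 NAND I2 = 0 NAND 1 = 1
y5 = I2 OR y2 = 1 OR 1 = 1
y11 = y5 OR I4 = 1 OR 0 = 1

y2 = 1, y11 = 1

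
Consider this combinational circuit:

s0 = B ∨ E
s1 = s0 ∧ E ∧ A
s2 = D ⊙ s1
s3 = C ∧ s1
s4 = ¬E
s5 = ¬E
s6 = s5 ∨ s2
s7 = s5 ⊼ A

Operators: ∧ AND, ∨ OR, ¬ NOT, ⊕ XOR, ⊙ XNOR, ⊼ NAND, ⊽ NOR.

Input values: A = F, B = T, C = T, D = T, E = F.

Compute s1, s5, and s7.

s0 = B OR E = T OR F = T
s1 = s0 AND E AND A = T AND F AND F = F
s5 = NOT E = NOT F = T
s7 = s5 NAND A = T NAND F = T

s1 = F, s5 = T, s7 = T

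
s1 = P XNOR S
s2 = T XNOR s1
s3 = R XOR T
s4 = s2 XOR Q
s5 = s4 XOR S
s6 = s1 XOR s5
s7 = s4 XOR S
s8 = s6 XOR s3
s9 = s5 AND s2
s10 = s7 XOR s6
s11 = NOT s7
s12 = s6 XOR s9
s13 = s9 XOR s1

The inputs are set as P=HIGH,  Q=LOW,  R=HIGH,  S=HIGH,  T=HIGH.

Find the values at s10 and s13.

s10 = HIGH, s13 = HIGH

s1 = P XNOR S = HIGH XNOR HIGH = HIGH
s2 = T XNOR s1 = HIGH XNOR HIGH = HIGH
s4 = s2 XOR Q = HIGH XOR LOW = HIGH
s5 = s4 XOR S = HIGH XOR HIGH = LOW
s6 = s1 XOR s5 = HIGH XOR LOW = HIGH
s7 = s4 XOR S = HIGH XOR HIGH = LOW
s9 = s5 AND s2 = LOW AND HIGH = LOW
s10 = s7 XOR s6 = LOW XOR HIGH = HIGH
s13 = s9 XOR s1 = LOW XOR HIGH = HIGH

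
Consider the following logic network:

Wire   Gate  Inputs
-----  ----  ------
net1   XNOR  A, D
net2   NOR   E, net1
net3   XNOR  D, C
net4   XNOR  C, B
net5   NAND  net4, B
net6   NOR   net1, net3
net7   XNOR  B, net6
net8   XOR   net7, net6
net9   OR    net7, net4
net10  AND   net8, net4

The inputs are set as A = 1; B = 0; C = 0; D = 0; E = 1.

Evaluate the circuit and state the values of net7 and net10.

net7 = 1; net10 = 1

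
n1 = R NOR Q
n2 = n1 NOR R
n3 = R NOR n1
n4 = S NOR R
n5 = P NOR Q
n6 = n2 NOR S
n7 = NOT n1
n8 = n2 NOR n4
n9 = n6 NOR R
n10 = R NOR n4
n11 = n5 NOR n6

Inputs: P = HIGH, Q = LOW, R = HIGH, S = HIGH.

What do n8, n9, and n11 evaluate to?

n1 = R NOR Q = HIGH NOR LOW = LOW
n2 = n1 NOR R = LOW NOR HIGH = LOW
n4 = S NOR R = HIGH NOR HIGH = LOW
n5 = P NOR Q = HIGH NOR LOW = LOW
n6 = n2 NOR S = LOW NOR HIGH = LOW
n8 = n2 NOR n4 = LOW NOR LOW = HIGH
n9 = n6 NOR R = LOW NOR HIGH = LOW
n11 = n5 NOR n6 = LOW NOR LOW = HIGH

n8 = HIGH, n9 = LOW, n11 = HIGH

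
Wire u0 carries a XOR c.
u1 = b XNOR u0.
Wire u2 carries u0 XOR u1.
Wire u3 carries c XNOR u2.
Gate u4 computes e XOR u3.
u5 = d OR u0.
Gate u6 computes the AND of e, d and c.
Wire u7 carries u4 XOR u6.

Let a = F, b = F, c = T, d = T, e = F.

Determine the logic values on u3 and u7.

u0 = a XOR c = F XOR T = T
u1 = b XNOR u0 = F XNOR T = F
u2 = u0 XOR u1 = T XOR F = T
u3 = c XNOR u2 = T XNOR T = T
u4 = e XOR u3 = F XOR T = T
u6 = e AND d AND c = F AND T AND T = F
u7 = u4 XOR u6 = T XOR F = T

u3 = T  u7 = T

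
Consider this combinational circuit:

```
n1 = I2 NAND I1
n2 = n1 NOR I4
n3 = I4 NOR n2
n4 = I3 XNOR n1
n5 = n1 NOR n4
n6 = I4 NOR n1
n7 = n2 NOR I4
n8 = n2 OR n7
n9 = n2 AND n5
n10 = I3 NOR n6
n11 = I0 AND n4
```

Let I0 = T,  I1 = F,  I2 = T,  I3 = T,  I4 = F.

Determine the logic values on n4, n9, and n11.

n4 = T, n9 = F, n11 = T

n1 = I2 NAND I1 = T NAND F = T
n2 = n1 NOR I4 = T NOR F = F
n4 = I3 XNOR n1 = T XNOR T = T
n5 = n1 NOR n4 = T NOR T = F
n9 = n2 AND n5 = F AND F = F
n11 = I0 AND n4 = T AND T = T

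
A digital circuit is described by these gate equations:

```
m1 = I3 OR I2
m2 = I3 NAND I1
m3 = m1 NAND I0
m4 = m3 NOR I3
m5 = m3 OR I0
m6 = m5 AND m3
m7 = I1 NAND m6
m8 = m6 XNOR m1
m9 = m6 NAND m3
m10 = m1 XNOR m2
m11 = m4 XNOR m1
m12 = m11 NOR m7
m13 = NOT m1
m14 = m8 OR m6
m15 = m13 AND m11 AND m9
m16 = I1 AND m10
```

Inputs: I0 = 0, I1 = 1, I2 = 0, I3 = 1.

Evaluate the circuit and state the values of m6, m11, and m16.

m6 = 1, m11 = 0, m16 = 0

m1 = I3 OR I2 = 1 OR 0 = 1
m2 = I3 NAND I1 = 1 NAND 1 = 0
m3 = m1 NAND I0 = 1 NAND 0 = 1
m4 = m3 NOR I3 = 1 NOR 1 = 0
m5 = m3 OR I0 = 1 OR 0 = 1
m6 = m5 AND m3 = 1 AND 1 = 1
m10 = m1 XNOR m2 = 1 XNOR 0 = 0
m11 = m4 XNOR m1 = 0 XNOR 1 = 0
m16 = I1 AND m10 = 1 AND 0 = 0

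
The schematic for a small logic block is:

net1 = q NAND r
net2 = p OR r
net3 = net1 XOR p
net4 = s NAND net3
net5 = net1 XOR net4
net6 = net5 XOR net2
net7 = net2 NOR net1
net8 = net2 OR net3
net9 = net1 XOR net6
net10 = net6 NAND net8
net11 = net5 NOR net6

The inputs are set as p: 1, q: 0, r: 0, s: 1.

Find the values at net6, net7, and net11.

net1 = q NAND r = 0 NAND 0 = 1
net2 = p OR r = 1 OR 0 = 1
net3 = net1 XOR p = 1 XOR 1 = 0
net4 = s NAND net3 = 1 NAND 0 = 1
net5 = net1 XOR net4 = 1 XOR 1 = 0
net6 = net5 XOR net2 = 0 XOR 1 = 1
net7 = net2 NOR net1 = 1 NOR 1 = 0
net11 = net5 NOR net6 = 0 NOR 1 = 0

net6 = 1; net7 = 0; net11 = 0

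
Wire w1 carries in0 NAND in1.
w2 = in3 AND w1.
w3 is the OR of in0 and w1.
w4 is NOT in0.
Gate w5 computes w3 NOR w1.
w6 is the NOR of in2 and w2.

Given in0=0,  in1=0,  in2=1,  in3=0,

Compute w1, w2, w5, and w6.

w1 = in0 NAND in1 = 0 NAND 0 = 1
w2 = in3 AND w1 = 0 AND 1 = 0
w3 = in0 OR w1 = 0 OR 1 = 1
w5 = w3 NOR w1 = 1 NOR 1 = 0
w6 = in2 NOR w2 = 1 NOR 0 = 0

w1 = 1, w2 = 0, w5 = 0, w6 = 0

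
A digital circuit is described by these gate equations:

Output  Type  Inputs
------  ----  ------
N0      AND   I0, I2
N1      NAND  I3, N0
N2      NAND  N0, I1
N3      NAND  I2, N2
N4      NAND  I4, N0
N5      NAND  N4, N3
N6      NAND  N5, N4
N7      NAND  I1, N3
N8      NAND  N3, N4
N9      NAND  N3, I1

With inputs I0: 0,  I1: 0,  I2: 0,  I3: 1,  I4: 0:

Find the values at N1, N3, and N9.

N1 = 1  N3 = 1  N9 = 1

N0 = I0 AND I2 = 0 AND 0 = 0
N1 = I3 NAND N0 = 1 NAND 0 = 1
N2 = N0 NAND I1 = 0 NAND 0 = 1
N3 = I2 NAND N2 = 0 NAND 1 = 1
N9 = N3 NAND I1 = 1 NAND 0 = 1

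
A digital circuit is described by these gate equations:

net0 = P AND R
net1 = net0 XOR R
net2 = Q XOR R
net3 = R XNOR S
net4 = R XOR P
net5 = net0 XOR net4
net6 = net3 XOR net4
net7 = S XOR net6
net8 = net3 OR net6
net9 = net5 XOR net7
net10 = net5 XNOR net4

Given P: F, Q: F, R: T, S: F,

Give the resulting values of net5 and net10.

net0 = P AND R = F AND T = F
net4 = R XOR P = T XOR F = T
net5 = net0 XOR net4 = F XOR T = T
net10 = net5 XNOR net4 = T XNOR T = T

net5 = T; net10 = T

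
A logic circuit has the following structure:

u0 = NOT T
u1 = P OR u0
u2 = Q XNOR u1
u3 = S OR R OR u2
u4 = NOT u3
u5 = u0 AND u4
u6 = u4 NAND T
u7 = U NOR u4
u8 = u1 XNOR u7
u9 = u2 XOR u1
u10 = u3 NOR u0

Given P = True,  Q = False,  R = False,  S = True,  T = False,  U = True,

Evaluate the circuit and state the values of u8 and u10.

u8 = False, u10 = False

u0 = NOT T = NOT False = True
u1 = P OR u0 = True OR True = True
u2 = Q XNOR u1 = False XNOR True = False
u3 = S OR R OR u2 = True OR False OR False = True
u4 = NOT u3 = NOT True = False
u7 = U NOR u4 = True NOR False = False
u8 = u1 XNOR u7 = True XNOR False = False
u10 = u3 NOR u0 = True NOR True = False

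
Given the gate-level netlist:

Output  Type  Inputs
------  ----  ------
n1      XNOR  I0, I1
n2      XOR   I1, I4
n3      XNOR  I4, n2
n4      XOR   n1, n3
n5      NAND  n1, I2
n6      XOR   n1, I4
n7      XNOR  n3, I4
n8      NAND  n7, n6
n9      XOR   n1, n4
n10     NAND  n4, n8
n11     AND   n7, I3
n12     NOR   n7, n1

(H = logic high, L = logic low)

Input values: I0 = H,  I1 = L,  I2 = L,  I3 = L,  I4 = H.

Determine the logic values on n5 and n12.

n5 = H  n12 = L

n1 = I0 XNOR I1 = H XNOR L = L
n2 = I1 XOR I4 = L XOR H = H
n3 = I4 XNOR n2 = H XNOR H = H
n5 = n1 NAND I2 = L NAND L = H
n7 = n3 XNOR I4 = H XNOR H = H
n12 = n7 NOR n1 = H NOR L = L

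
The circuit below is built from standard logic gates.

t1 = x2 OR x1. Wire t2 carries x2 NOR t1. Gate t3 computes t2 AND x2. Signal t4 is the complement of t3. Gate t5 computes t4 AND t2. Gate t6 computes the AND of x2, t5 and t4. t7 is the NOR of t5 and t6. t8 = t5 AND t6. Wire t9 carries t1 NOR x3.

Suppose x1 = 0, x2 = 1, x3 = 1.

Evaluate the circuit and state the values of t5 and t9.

t1 = x2 OR x1 = 1 OR 0 = 1
t2 = x2 NOR t1 = 1 NOR 1 = 0
t3 = t2 AND x2 = 0 AND 1 = 0
t4 = NOT t3 = NOT 0 = 1
t5 = t4 AND t2 = 1 AND 0 = 0
t9 = t1 NOR x3 = 1 NOR 1 = 0

t5 = 0, t9 = 0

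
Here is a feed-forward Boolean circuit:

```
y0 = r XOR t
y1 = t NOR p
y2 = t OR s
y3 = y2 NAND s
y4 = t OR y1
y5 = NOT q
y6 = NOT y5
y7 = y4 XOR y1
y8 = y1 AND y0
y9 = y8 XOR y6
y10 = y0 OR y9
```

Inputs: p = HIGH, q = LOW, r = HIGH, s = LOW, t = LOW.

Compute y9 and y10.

y9 = LOW, y10 = HIGH

y0 = r XOR t = HIGH XOR LOW = HIGH
y1 = t NOR p = LOW NOR HIGH = LOW
y5 = NOT q = NOT LOW = HIGH
y6 = NOT y5 = NOT HIGH = LOW
y8 = y1 AND y0 = LOW AND HIGH = LOW
y9 = y8 XOR y6 = LOW XOR LOW = LOW
y10 = y0 OR y9 = HIGH OR LOW = HIGH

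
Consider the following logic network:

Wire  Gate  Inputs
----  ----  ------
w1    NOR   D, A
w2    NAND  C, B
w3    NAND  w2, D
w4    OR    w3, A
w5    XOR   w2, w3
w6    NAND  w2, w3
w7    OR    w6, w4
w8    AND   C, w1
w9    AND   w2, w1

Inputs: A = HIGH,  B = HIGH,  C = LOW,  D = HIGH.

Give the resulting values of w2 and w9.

w1 = D NOR A = HIGH NOR HIGH = LOW
w2 = C NAND B = LOW NAND HIGH = HIGH
w9 = w2 AND w1 = HIGH AND LOW = LOW

w2 = HIGH, w9 = LOW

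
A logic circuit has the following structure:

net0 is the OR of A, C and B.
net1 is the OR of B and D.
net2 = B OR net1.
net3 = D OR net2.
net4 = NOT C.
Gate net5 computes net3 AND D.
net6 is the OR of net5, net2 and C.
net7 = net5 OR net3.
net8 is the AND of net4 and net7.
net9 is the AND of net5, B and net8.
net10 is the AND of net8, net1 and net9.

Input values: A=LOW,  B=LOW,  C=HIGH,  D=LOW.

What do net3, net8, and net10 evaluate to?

net1 = B OR D = LOW OR LOW = LOW
net2 = B OR net1 = LOW OR LOW = LOW
net3 = D OR net2 = LOW OR LOW = LOW
net4 = NOT C = NOT HIGH = LOW
net5 = net3 AND D = LOW AND LOW = LOW
net7 = net5 OR net3 = LOW OR LOW = LOW
net8 = net4 AND net7 = LOW AND LOW = LOW
net9 = net5 AND B AND net8 = LOW AND LOW AND LOW = LOW
net10 = net8 AND net1 AND net9 = LOW AND LOW AND LOW = LOW

net3 = LOW  net8 = LOW  net10 = LOW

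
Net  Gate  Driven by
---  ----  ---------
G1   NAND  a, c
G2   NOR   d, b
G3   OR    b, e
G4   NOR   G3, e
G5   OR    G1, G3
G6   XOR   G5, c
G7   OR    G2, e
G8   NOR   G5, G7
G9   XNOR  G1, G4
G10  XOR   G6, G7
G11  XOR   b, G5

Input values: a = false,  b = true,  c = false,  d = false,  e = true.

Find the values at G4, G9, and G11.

G4 = false, G9 = false, G11 = false

G1 = a NAND c = false NAND false = true
G3 = b OR e = true OR true = true
G4 = G3 NOR e = true NOR true = false
G5 = G1 OR G3 = true OR true = true
G9 = G1 XNOR G4 = true XNOR false = false
G11 = b XOR G5 = true XOR true = false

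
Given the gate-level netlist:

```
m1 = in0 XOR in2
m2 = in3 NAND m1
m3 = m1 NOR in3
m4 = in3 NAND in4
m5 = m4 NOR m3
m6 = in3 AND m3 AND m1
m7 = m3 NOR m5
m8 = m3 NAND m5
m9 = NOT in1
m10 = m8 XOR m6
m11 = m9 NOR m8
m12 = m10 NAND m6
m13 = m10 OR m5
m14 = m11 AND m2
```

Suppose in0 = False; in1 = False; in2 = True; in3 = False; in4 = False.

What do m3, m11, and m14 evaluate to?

m3 = False, m11 = False, m14 = False

m1 = in0 XOR in2 = False XOR True = True
m2 = in3 NAND m1 = False NAND True = True
m3 = m1 NOR in3 = True NOR False = False
m4 = in3 NAND in4 = False NAND False = True
m5 = m4 NOR m3 = True NOR False = False
m8 = m3 NAND m5 = False NAND False = True
m9 = NOT in1 = NOT False = True
m11 = m9 NOR m8 = True NOR True = False
m14 = m11 AND m2 = False AND True = False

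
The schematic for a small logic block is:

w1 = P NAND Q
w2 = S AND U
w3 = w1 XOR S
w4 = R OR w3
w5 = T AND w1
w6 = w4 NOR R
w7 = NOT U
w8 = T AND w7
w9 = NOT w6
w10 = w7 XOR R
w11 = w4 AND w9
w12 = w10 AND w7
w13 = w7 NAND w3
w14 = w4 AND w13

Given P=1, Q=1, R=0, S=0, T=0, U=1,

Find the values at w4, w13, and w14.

w1 = P NAND Q = 1 NAND 1 = 0
w3 = w1 XOR S = 0 XOR 0 = 0
w4 = R OR w3 = 0 OR 0 = 0
w7 = NOT U = NOT 1 = 0
w13 = w7 NAND w3 = 0 NAND 0 = 1
w14 = w4 AND w13 = 0 AND 1 = 0

w4 = 0; w13 = 1; w14 = 0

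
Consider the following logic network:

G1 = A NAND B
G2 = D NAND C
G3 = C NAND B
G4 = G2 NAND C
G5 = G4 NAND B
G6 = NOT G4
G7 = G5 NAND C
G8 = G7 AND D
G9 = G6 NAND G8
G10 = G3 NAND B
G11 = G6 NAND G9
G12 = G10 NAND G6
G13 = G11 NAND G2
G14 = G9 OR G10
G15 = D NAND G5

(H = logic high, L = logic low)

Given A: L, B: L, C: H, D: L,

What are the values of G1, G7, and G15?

G1 = A NAND B = L NAND L = H
G2 = D NAND C = L NAND H = H
G4 = G2 NAND C = H NAND H = L
G5 = G4 NAND B = L NAND L = H
G7 = G5 NAND C = H NAND H = L
G15 = D NAND G5 = L NAND H = H

G1 = H; G7 = L; G15 = H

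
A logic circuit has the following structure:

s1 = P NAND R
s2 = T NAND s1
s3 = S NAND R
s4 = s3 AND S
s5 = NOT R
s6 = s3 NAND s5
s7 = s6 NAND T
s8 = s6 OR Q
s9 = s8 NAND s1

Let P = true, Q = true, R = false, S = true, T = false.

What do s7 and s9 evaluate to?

s1 = P NAND R = true NAND false = true
s3 = S NAND R = true NAND false = true
s5 = NOT R = NOT false = true
s6 = s3 NAND s5 = true NAND true = false
s7 = s6 NAND T = false NAND false = true
s8 = s6 OR Q = false OR true = true
s9 = s8 NAND s1 = true NAND true = false

s7 = true  s9 = false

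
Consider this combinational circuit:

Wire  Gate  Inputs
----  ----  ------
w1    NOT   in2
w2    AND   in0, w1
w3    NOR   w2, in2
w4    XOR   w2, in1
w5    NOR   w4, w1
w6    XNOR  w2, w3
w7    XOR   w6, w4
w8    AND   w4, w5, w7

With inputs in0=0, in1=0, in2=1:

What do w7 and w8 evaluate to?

w7 = 1, w8 = 0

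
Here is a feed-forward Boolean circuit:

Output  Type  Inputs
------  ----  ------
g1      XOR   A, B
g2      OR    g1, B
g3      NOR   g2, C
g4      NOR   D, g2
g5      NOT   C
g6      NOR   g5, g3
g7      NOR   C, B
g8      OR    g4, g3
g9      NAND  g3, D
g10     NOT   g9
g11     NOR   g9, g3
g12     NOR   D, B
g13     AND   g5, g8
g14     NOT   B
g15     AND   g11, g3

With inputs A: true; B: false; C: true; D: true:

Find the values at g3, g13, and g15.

g1 = A XOR B = true XOR false = true
g2 = g1 OR B = true OR false = true
g3 = g2 NOR C = true NOR true = false
g4 = D NOR g2 = true NOR true = false
g5 = NOT C = NOT true = false
g8 = g4 OR g3 = false OR false = false
g9 = g3 NAND D = false NAND true = true
g11 = g9 NOR g3 = true NOR false = false
g13 = g5 AND g8 = false AND false = false
g15 = g11 AND g3 = false AND false = false

g3 = false  g13 = false  g15 = false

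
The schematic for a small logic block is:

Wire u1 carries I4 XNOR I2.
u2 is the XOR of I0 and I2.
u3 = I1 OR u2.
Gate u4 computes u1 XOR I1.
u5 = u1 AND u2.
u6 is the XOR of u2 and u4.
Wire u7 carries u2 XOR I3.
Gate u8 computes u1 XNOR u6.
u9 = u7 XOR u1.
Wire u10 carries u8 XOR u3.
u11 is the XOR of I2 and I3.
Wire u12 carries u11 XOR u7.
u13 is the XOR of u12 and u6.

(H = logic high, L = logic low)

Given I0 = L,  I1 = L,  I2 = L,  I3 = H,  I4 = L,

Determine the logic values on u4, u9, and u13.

u4 = H, u9 = L, u13 = H

u1 = I4 XNOR I2 = L XNOR L = H
u2 = I0 XOR I2 = L XOR L = L
u4 = u1 XOR I1 = H XOR L = H
u6 = u2 XOR u4 = L XOR H = H
u7 = u2 XOR I3 = L XOR H = H
u9 = u7 XOR u1 = H XOR H = L
u11 = I2 XOR I3 = L XOR H = H
u12 = u11 XOR u7 = H XOR H = L
u13 = u12 XOR u6 = L XOR H = H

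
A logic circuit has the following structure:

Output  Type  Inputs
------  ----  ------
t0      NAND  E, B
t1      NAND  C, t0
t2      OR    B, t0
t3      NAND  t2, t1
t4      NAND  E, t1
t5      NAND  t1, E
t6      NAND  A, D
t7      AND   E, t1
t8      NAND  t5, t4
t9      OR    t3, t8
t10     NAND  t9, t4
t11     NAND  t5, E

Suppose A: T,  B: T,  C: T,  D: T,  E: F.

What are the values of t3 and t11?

t3 = T, t11 = T

t0 = E NAND B = F NAND T = T
t1 = C NAND t0 = T NAND T = F
t2 = B OR t0 = T OR T = T
t3 = t2 NAND t1 = T NAND F = T
t5 = t1 NAND E = F NAND F = T
t11 = t5 NAND E = T NAND F = T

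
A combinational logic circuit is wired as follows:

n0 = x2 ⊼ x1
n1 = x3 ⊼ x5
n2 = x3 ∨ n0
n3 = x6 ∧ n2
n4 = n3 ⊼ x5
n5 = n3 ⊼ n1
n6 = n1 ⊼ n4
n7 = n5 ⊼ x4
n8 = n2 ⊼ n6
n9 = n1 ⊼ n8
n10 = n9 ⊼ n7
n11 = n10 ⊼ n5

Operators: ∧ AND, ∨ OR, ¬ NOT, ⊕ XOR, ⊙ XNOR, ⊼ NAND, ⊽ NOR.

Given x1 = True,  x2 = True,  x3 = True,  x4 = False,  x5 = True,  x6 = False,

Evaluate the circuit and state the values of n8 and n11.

n8 = False  n11 = True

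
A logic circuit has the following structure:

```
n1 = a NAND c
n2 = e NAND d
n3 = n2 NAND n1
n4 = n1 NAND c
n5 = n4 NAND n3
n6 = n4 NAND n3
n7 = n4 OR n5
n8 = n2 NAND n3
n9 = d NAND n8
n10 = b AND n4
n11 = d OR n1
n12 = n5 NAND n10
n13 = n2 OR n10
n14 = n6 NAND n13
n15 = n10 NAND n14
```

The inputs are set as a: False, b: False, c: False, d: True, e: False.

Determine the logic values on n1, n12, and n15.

n1 = True, n12 = True, n15 = True

n1 = a NAND c = False NAND False = True
n2 = e NAND d = False NAND True = True
n3 = n2 NAND n1 = True NAND True = False
n4 = n1 NAND c = True NAND False = True
n5 = n4 NAND n3 = True NAND False = True
n6 = n4 NAND n3 = True NAND False = True
n10 = b AND n4 = False AND True = False
n12 = n5 NAND n10 = True NAND False = True
n13 = n2 OR n10 = True OR False = True
n14 = n6 NAND n13 = True NAND True = False
n15 = n10 NAND n14 = False NAND False = True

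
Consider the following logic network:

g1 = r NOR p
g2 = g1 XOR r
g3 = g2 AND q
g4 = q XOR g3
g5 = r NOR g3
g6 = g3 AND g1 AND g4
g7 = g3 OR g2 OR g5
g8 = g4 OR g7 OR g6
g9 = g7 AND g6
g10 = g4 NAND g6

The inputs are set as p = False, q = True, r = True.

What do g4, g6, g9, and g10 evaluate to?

g4 = False  g6 = False  g9 = False  g10 = True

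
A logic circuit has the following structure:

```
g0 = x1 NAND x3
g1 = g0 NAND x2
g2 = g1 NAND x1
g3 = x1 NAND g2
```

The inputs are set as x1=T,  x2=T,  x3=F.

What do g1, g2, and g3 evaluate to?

g0 = x1 NAND x3 = T NAND F = T
g1 = g0 NAND x2 = T NAND T = F
g2 = g1 NAND x1 = F NAND T = T
g3 = x1 NAND g2 = T NAND T = F

g1 = F, g2 = T, g3 = F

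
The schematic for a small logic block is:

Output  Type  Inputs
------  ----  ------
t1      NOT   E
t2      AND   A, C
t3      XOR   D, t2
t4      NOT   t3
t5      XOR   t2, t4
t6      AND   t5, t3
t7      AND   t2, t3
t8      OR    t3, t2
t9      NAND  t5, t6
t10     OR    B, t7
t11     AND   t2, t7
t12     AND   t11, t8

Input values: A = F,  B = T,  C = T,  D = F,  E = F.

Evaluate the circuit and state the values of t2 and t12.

t2 = F, t12 = F

t2 = A AND C = F AND T = F
t3 = D XOR t2 = F XOR F = F
t7 = t2 AND t3 = F AND F = F
t8 = t3 OR t2 = F OR F = F
t11 = t2 AND t7 = F AND F = F
t12 = t11 AND t8 = F AND F = F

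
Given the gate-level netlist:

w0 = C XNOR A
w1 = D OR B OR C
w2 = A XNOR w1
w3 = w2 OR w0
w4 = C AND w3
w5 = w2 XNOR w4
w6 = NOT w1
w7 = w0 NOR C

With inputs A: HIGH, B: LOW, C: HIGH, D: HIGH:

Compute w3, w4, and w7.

w0 = C XNOR A = HIGH XNOR HIGH = HIGH
w1 = D OR B OR C = HIGH OR LOW OR HIGH = HIGH
w2 = A XNOR w1 = HIGH XNOR HIGH = HIGH
w3 = w2 OR w0 = HIGH OR HIGH = HIGH
w4 = C AND w3 = HIGH AND HIGH = HIGH
w7 = w0 NOR C = HIGH NOR HIGH = LOW

w3 = HIGH, w4 = HIGH, w7 = LOW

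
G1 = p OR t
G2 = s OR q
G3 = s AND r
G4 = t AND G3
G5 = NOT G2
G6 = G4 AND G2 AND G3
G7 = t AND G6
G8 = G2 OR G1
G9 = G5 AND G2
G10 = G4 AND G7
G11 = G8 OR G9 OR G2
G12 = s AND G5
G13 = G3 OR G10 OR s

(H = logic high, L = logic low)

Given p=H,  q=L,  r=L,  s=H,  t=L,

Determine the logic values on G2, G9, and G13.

G2 = s OR q = H OR L = H
G3 = s AND r = H AND L = L
G4 = t AND G3 = L AND L = L
G5 = NOT G2 = NOT H = L
G6 = G4 AND G2 AND G3 = L AND H AND L = L
G7 = t AND G6 = L AND L = L
G9 = G5 AND G2 = L AND H = L
G10 = G4 AND G7 = L AND L = L
G13 = G3 OR G10 OR s = L OR L OR H = H

G2 = H, G9 = L, G13 = H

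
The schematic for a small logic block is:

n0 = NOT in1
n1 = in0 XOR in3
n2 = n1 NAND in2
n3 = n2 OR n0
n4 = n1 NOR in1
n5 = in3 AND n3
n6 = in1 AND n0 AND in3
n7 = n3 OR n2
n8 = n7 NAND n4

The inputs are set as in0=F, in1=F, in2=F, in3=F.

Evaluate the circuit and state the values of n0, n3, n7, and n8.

n0 = NOT in1 = NOT F = T
n1 = in0 XOR in3 = F XOR F = F
n2 = n1 NAND in2 = F NAND F = T
n3 = n2 OR n0 = T OR T = T
n4 = n1 NOR in1 = F NOR F = T
n7 = n3 OR n2 = T OR T = T
n8 = n7 NAND n4 = T NAND T = F

n0 = T; n3 = T; n7 = T; n8 = F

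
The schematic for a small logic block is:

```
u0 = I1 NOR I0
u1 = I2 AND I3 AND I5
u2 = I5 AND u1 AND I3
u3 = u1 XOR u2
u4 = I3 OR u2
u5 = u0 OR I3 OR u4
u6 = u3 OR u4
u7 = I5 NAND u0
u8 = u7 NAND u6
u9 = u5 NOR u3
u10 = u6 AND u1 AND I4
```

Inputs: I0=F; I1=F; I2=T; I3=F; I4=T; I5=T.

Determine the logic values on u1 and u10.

u1 = I2 AND I3 AND I5 = T AND F AND T = F
u2 = I5 AND u1 AND I3 = T AND F AND F = F
u3 = u1 XOR u2 = F XOR F = F
u4 = I3 OR u2 = F OR F = F
u6 = u3 OR u4 = F OR F = F
u10 = u6 AND u1 AND I4 = F AND F AND T = F

u1 = F, u10 = F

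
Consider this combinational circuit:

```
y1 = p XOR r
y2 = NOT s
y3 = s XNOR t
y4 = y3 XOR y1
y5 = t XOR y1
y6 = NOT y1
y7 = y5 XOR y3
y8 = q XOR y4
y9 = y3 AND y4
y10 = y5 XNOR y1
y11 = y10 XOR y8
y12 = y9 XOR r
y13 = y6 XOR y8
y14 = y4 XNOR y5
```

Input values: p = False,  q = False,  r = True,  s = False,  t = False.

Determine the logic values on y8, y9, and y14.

y1 = p XOR r = False XOR True = True
y3 = s XNOR t = False XNOR False = True
y4 = y3 XOR y1 = True XOR True = False
y5 = t XOR y1 = False XOR True = True
y8 = q XOR y4 = False XOR False = False
y9 = y3 AND y4 = True AND False = False
y14 = y4 XNOR y5 = False XNOR True = False

y8 = False, y9 = False, y14 = False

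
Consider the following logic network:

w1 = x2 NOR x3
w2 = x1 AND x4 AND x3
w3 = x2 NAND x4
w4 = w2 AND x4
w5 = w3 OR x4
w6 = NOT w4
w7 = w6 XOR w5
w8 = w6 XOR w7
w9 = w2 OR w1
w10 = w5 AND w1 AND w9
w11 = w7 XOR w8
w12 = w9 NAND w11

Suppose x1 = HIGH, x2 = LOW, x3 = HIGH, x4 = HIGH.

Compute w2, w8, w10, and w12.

w1 = x2 NOR x3 = LOW NOR HIGH = LOW
w2 = x1 AND x4 AND x3 = HIGH AND HIGH AND HIGH = HIGH
w3 = x2 NAND x4 = LOW NAND HIGH = HIGH
w4 = w2 AND x4 = HIGH AND HIGH = HIGH
w5 = w3 OR x4 = HIGH OR HIGH = HIGH
w6 = NOT w4 = NOT HIGH = LOW
w7 = w6 XOR w5 = LOW XOR HIGH = HIGH
w8 = w6 XOR w7 = LOW XOR HIGH = HIGH
w9 = w2 OR w1 = HIGH OR LOW = HIGH
w10 = w5 AND w1 AND w9 = HIGH AND LOW AND HIGH = LOW
w11 = w7 XOR w8 = HIGH XOR HIGH = LOW
w12 = w9 NAND w11 = HIGH NAND LOW = HIGH

w2 = HIGH, w8 = HIGH, w10 = LOW, w12 = HIGH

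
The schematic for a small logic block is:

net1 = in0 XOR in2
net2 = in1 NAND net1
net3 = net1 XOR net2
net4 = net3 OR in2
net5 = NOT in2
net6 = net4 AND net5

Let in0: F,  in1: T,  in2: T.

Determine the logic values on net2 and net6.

net2 = F; net6 = F

net1 = in0 XOR in2 = F XOR T = T
net2 = in1 NAND net1 = T NAND T = F
net3 = net1 XOR net2 = T XOR F = T
net4 = net3 OR in2 = T OR T = T
net5 = NOT in2 = NOT T = F
net6 = net4 AND net5 = T AND F = F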